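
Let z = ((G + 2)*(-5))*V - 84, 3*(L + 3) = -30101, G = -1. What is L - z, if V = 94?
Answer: -28448/3 ≈ -9482.7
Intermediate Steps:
L = -30110/3 (L = -3 + (1/3)*(-30101) = -3 - 30101/3 = -30110/3 ≈ -10037.)
z = -554 (z = ((-1 + 2)*(-5))*94 - 84 = (1*(-5))*94 - 84 = -5*94 - 84 = -470 - 84 = -554)
L - z = -30110/3 - 1*(-554) = -30110/3 + 554 = -28448/3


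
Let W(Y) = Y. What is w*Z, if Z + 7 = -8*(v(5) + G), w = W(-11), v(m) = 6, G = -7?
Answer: -11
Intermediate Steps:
w = -11
Z = 1 (Z = -7 - 8*(6 - 7) = -7 - 8*(-1) = -7 + 8 = 1)
w*Z = -11*1 = -11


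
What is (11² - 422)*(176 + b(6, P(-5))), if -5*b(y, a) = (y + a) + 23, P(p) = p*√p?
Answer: -256151/5 - 301*I*√5 ≈ -51230.0 - 673.06*I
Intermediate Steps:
P(p) = p^(3/2)
b(y, a) = -23/5 - a/5 - y/5 (b(y, a) = -((y + a) + 23)/5 = -((a + y) + 23)/5 = -(23 + a + y)/5 = -23/5 - a/5 - y/5)
(11² - 422)*(176 + b(6, P(-5))) = (11² - 422)*(176 + (-23/5 - (-1)*I*√5 - ⅕*6)) = (121 - 422)*(176 + (-23/5 - (-1)*I*√5 - 6/5)) = -301*(176 + (-23/5 + I*√5 - 6/5)) = -301*(176 + (-29/5 + I*√5)) = -301*(851/5 + I*√5) = -256151/5 - 301*I*√5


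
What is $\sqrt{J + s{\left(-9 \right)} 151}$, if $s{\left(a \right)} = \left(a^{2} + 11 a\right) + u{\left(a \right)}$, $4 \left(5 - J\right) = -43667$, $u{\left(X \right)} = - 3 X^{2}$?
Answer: $\frac{i \sqrt{113957}}{2} \approx 168.79 i$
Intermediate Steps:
$J = \frac{43687}{4}$ ($J = 5 - - \frac{43667}{4} = 5 + \frac{43667}{4} = \frac{43687}{4} \approx 10922.0$)
$s{\left(a \right)} = - 2 a^{2} + 11 a$ ($s{\left(a \right)} = \left(a^{2} + 11 a\right) - 3 a^{2} = - 2 a^{2} + 11 a$)
$\sqrt{J + s{\left(-9 \right)} 151} = \sqrt{\frac{43687}{4} + - 9 \left(11 - -18\right) 151} = \sqrt{\frac{43687}{4} + - 9 \left(11 + 18\right) 151} = \sqrt{\frac{43687}{4} + \left(-9\right) 29 \cdot 151} = \sqrt{\frac{43687}{4} - 39411} = \sqrt{- \frac{113957}{4}} = \frac{i \sqrt{113957}}{2}$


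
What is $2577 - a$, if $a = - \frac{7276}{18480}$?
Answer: $\frac{11907559}{4620} \approx 2577.4$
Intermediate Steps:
$a = - \frac{1819}{4620}$ ($a = \left(-7276\right) \frac{1}{18480} = - \frac{1819}{4620} \approx -0.39372$)
$2577 - a = 2577 - - \frac{1819}{4620} = 2577 + \frac{1819}{4620} = \frac{11907559}{4620}$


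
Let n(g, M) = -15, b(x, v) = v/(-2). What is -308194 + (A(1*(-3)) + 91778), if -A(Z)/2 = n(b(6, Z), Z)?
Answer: -216386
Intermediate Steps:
b(x, v) = -v/2 (b(x, v) = v*(-½) = -v/2)
A(Z) = 30 (A(Z) = -2*(-15) = 30)
-308194 + (A(1*(-3)) + 91778) = -308194 + (30 + 91778) = -308194 + 91808 = -216386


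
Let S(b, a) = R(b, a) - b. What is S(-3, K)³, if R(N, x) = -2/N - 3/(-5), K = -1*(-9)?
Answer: 262144/3375 ≈ 77.672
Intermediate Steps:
K = 9
R(N, x) = ⅗ - 2/N (R(N, x) = -2/N - 3*(-⅕) = -2/N + ⅗ = ⅗ - 2/N)
S(b, a) = ⅗ - b - 2/b (S(b, a) = (⅗ - 2/b) - b = ⅗ - b - 2/b)
S(-3, K)³ = (⅗ - 1*(-3) - 2/(-3))³ = (⅗ + 3 - 2*(-⅓))³ = (⅗ + 3 + ⅔)³ = (64/15)³ = 262144/3375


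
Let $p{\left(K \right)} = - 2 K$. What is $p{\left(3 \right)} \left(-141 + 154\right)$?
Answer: $-78$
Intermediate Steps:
$p{\left(3 \right)} \left(-141 + 154\right) = \left(-2\right) 3 \left(-141 + 154\right) = \left(-6\right) 13 = -78$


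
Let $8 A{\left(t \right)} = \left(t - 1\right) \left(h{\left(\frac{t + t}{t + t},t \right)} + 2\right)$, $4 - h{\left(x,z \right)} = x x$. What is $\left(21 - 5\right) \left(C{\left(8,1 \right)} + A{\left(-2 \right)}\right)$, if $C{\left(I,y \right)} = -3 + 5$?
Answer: $2$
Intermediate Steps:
$C{\left(I,y \right)} = 2$
$h{\left(x,z \right)} = 4 - x^{2}$ ($h{\left(x,z \right)} = 4 - x x = 4 - x^{2}$)
$A{\left(t \right)} = - \frac{5}{8} + \frac{5 t}{8}$ ($A{\left(t \right)} = \frac{\left(t - 1\right) \left(\left(4 - \left(\frac{t + t}{t + t}\right)^{2}\right) + 2\right)}{8} = \frac{\left(-1 + t\right) \left(\left(4 - \left(\frac{2 t}{2 t}\right)^{2}\right) + 2\right)}{8} = \frac{\left(-1 + t\right) \left(\left(4 - \left(2 t \frac{1}{2 t}\right)^{2}\right) + 2\right)}{8} = \frac{\left(-1 + t\right) \left(\left(4 - 1^{2}\right) + 2\right)}{8} = \frac{\left(-1 + t\right) \left(\left(4 - 1\right) + 2\right)}{8} = \frac{\left(-1 + t\right) \left(3 + 2\right)}{8} = \frac{\left(-1 + t\right) 5}{8} = \frac{-5 + 5 t}{8} = - \frac{5}{8} + \frac{5 t}{8}$)
$\left(21 - 5\right) \left(C{\left(8,1 \right)} + A{\left(-2 \right)}\right) = \left(21 - 5\right) \left(2 + \left(- \frac{5}{8} + \frac{5}{8} \left(-2\right)\right)\right) = 16 \left(2 - \frac{15}{8}\right) = 16 \cdot \frac{1}{8} = 2$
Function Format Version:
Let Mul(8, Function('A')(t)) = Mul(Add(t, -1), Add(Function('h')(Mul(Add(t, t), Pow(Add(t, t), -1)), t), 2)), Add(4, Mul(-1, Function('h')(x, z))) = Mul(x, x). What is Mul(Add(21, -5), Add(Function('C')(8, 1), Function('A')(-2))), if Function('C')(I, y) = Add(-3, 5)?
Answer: 2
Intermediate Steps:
Function('C')(I, y) = 2
Function('h')(x, z) = Add(4, Mul(-1, Pow(x, 2))) (Function('h')(x, z) = Add(4, Mul(-1, Mul(x, x))) = Add(4, Mul(-1, Pow(x, 2))))
Function('A')(t) = Add(Rational(-5, 8), Mul(Rational(5, 8), t)) (Function('A')(t) = Mul(Rational(1, 8), Mul(Add(t, -1), Add(Add(4, Mul(-1, Pow(Mul(Add(t, t), Pow(Add(t, t), -1)), 2))), 2))) = Mul(Rational(1, 8), Mul(Add(-1, t), Add(Add(4, Mul(-1, Pow(Mul(Mul(2, t), Pow(Mul(2, t), -1)), 2))), 2))) = Mul(Rational(1, 8), Mul(Add(-1, t), Add(Add(4, Mul(-1, Pow(Mul(Mul(2, t), Mul(Rational(1, 2), Pow(t, -1))), 2))), 2))) = Mul(Rational(1, 8), Mul(Add(-1, t), Add(Add(4, Mul(-1, Pow(1, 2))), 2))) = Mul(Rational(1, 8), Mul(Add(-1, t), Add(Add(4, Mul(-1, 1)), 2))) = Mul(Rational(1, 8), Mul(Add(-1, t), Add(Add(4, -1), 2))) = Mul(Rational(1, 8), Mul(Add(-1, t), Add(3, 2))) = Mul(Rational(1, 8), Mul(Add(-1, t), 5)) = Mul(Rational(1, 8), Add(-5, Mul(5, t))) = Add(Rational(-5, 8), Mul(Rational(5, 8), t)))
Mul(Add(21, -5), Add(Function('C')(8, 1), Function('A')(-2))) = Mul(Add(21, -5), Add(2, Add(Rational(-5, 8), Mul(Rational(5, 8), -2)))) = Mul(16, Add(2, Add(Rational(-5, 8), Rational(-5, 4)))) = Mul(16, Add(2, Rational(-15, 8))) = Mul(16, Rational(1, 8)) = 2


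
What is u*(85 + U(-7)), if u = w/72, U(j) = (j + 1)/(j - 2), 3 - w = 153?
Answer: -6425/36 ≈ -178.47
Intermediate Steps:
w = -150 (w = 3 - 1*153 = 3 - 153 = -150)
U(j) = (1 + j)/(-2 + j)
u = -25/12 (u = -150/72 = -150*1/72 = -25/12 ≈ -2.0833)
u*(85 + U(-7)) = -25*(85 + (1 - 7)/(-2 - 7))/12 = -25*(85 - 6/(-9))/12 = -25*(85 - ⅑*(-6))/12 = -25*(85 + ⅔)/12 = -25/12*257/3 = -6425/36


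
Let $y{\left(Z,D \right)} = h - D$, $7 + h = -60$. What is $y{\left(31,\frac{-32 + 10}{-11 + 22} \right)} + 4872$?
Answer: $4807$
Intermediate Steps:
$h = -67$ ($h = -7 - 60 = -67$)
$y{\left(Z,D \right)} = -67 - D$
$y{\left(31,\frac{-32 + 10}{-11 + 22} \right)} + 4872 = \left(-67 - \frac{-32 + 10}{-11 + 22}\right) + 4872 = \left(-67 - - \frac{22}{11}\right) + 4872 = \left(-67 - \left(-22\right) \frac{1}{11}\right) + 4872 = \left(-67 - -2\right) + 4872 = \left(-67 + 2\right) + 4872 = -65 + 4872 = 4807$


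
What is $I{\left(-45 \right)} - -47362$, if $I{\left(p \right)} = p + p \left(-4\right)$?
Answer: $47497$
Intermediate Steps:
$I{\left(p \right)} = - 3 p$ ($I{\left(p \right)} = p - 4 p = - 3 p$)
$I{\left(-45 \right)} - -47362 = \left(-3\right) \left(-45\right) - -47362 = 135 + 47362 = 47497$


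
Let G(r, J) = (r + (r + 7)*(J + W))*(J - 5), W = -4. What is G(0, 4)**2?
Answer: 0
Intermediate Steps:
G(r, J) = (-5 + J)*(r + (-4 + J)*(7 + r)) (G(r, J) = (r + (r + 7)*(J - 4))*(J - 5) = (r + (7 + r)*(-4 + J))*(-5 + J) = (r + (-4 + J)*(7 + r))*(-5 + J) = (-5 + J)*(r + (-4 + J)*(7 + r)))
G(0, 4)**2 = (140 - 63*4 + 7*4**2 + 15*0 + 0*4**2 - 8*4*0)**2 = (140 - 252 + 7*16 + 0 + 0*16 + 0)**2 = (140 - 252 + 112 + 0 + 0 + 0)**2 = 0**2 = 0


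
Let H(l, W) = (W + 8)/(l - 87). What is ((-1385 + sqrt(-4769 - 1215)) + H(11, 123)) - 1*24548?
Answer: -1971039/76 + 4*I*sqrt(374) ≈ -25935.0 + 77.356*I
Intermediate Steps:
H(l, W) = (8 + W)/(-87 + l)
((-1385 + sqrt(-4769 - 1215)) + H(11, 123)) - 1*24548 = ((-1385 + sqrt(-4769 - 1215)) + (8 + 123)/(-87 + 11)) - 1*24548 = ((-1385 + sqrt(-5984)) + 131/(-76)) - 24548 = ((-1385 + 4*I*sqrt(374)) - 1/76*131) - 24548 = ((-1385 + 4*I*sqrt(374)) - 131/76) - 24548 = (-105391/76 + 4*I*sqrt(374)) - 24548 = -1971039/76 + 4*I*sqrt(374)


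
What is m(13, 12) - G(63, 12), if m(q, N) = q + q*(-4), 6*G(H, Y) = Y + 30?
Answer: -46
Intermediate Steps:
G(H, Y) = 5 + Y/6 (G(H, Y) = (Y + 30)/6 = (30 + Y)/6 = 5 + Y/6)
m(q, N) = -3*q (m(q, N) = q - 4*q = -3*q)
m(13, 12) - G(63, 12) = -3*13 - (5 + (⅙)*12) = -39 - (5 + 2) = -39 - 1*7 = -39 - 7 = -46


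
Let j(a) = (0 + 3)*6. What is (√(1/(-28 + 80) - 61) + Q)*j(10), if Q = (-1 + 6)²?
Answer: 450 + 9*I*√41223/13 ≈ 450.0 + 140.56*I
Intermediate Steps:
j(a) = 18 (j(a) = 3*6 = 18)
Q = 25 (Q = 5² = 25)
(√(1/(-28 + 80) - 61) + Q)*j(10) = (√(1/(-28 + 80) - 61) + 25)*18 = (√(1/52 - 61) + 25)*18 = (√(-3171/52) + 25)*18 = (I*√41223/26 + 25)*18 = (25 + I*√41223/26)*18 = 450 + 9*I*√41223/13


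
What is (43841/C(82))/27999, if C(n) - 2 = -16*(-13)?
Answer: 6263/839970 ≈ 0.0074562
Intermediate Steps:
C(n) = 210 (C(n) = 2 - 16*(-13) = 2 + 208 = 210)
(43841/C(82))/27999 = (43841/210)/27999 = (43841*(1/210))*(1/27999) = (6263/30)*(1/27999) = 6263/839970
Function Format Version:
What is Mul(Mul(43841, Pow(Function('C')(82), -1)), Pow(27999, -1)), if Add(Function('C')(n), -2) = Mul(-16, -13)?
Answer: Rational(6263, 839970) ≈ 0.0074562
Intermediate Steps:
Function('C')(n) = 210 (Function('C')(n) = Add(2, Mul(-16, -13)) = Add(2, 208) = 210)
Mul(Mul(43841, Pow(Function('C')(82), -1)), Pow(27999, -1)) = Mul(Mul(43841, Pow(210, -1)), Pow(27999, -1)) = Mul(Mul(43841, Rational(1, 210)), Rational(1, 27999)) = Mul(Rational(6263, 30), Rational(1, 27999)) = Rational(6263, 839970)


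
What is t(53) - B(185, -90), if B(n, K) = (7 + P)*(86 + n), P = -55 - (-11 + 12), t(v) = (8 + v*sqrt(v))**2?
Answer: 162220 + 848*sqrt(53) ≈ 1.6839e+5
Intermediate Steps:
t(v) = (8 + v**(3/2))**2
P = -56 (P = -55 - 1*1 = -55 - 1 = -56)
B(n, K) = -4214 - 49*n (B(n, K) = (7 - 56)*(86 + n) = -49*(86 + n) = -4214 - 49*n)
t(53) - B(185, -90) = (8 + 53**(3/2))**2 - (-4214 - 49*185) = (8 + 53*sqrt(53))**2 - (-4214 - 9065) = (8 + 53*sqrt(53))**2 - 1*(-13279) = (8 + 53*sqrt(53))**2 + 13279 = 13279 + (8 + 53*sqrt(53))**2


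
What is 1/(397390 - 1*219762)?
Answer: 1/177628 ≈ 5.6297e-6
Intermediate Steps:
1/(397390 - 1*219762) = 1/(397390 - 219762) = 1/177628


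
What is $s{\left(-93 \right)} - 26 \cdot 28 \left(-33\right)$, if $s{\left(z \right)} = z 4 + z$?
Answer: $23559$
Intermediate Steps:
$s{\left(z \right)} = 5 z$ ($s{\left(z \right)} = 4 z + z = 5 z$)
$s{\left(-93 \right)} - 26 \cdot 28 \left(-33\right) = 5 \left(-93\right) - 26 \cdot 28 \left(-33\right) = -465 - 728 \left(-33\right) = -465 - -24024 = -465 + 24024 = 23559$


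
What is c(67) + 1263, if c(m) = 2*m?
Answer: 1397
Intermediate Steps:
c(67) + 1263 = 2*67 + 1263 = 134 + 1263 = 1397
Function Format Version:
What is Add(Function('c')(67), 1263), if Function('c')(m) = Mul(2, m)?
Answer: 1397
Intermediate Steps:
Add(Function('c')(67), 1263) = Add(Mul(2, 67), 1263) = Add(134, 1263) = 1397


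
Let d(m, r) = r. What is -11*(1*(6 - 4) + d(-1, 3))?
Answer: -55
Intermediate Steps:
-11*(1*(6 - 4) + d(-1, 3)) = -11*(1*(6 - 4) + 3) = -11*(1*2 + 3) = -11*(2 + 3) = -11*5 = -55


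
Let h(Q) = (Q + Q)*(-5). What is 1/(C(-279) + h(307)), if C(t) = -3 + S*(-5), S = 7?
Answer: -1/3108 ≈ -0.00032175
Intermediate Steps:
h(Q) = -10*Q (h(Q) = (2*Q)*(-5) = -10*Q)
C(t) = -38 (C(t) = -3 + 7*(-5) = -3 - 35 = -38)
1/(C(-279) + h(307)) = 1/(-38 - 10*307) = 1/(-38 - 3070) = 1/(-3108) = -1/3108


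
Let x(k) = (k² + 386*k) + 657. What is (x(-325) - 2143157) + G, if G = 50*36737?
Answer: -325475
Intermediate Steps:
G = 1836850
x(k) = 657 + k² + 386*k
(x(-325) - 2143157) + G = ((657 + (-325)² + 386*(-325)) - 2143157) + 1836850 = ((657 + 105625 - 125450) - 2143157) + 1836850 = (-19168 - 2143157) + 1836850 = -2162325 + 1836850 = -325475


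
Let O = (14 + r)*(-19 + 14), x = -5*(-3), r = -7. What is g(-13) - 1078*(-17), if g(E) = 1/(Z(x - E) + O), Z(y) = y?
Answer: 128281/7 ≈ 18326.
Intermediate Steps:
x = 15
O = -35 (O = (14 - 7)*(-19 + 14) = 7*(-5) = -35)
g(E) = 1/(-20 - E) (g(E) = 1/((15 - E) - 35) = 1/(-20 - E))
g(-13) - 1078*(-17) = -1/(20 - 13) - 1078*(-17) = -1/7 - 1*(-18326) = -1*1/7 + 18326 = -1/7 + 18326 = 128281/7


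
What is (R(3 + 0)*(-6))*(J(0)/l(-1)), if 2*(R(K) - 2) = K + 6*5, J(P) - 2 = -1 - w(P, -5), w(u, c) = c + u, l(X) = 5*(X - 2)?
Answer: 222/5 ≈ 44.400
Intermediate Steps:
l(X) = -10 + 5*X (l(X) = 5*(-2 + X) = -10 + 5*X)
J(P) = 6 - P (J(P) = 2 + (-1 - (-5 + P)) = 2 + (-1 + (5 - P)) = 2 + (4 - P) = 6 - P)
R(K) = 17 + K/2 (R(K) = 2 + (K + 6*5)/2 = 2 + (K + 30)/2 = 2 + (30 + K)/2 = 2 + (15 + K/2) = 17 + K/2)
(R(3 + 0)*(-6))*(J(0)/l(-1)) = ((17 + (3 + 0)/2)*(-6))*((6 - 1*0)/(-10 + 5*(-1))) = ((17 + (1/2)*3)*(-6))*((6 + 0)/(-10 - 5)) = ((17 + 3/2)*(-6))*(6/(-15)) = ((37/2)*(-6))*(6*(-1/15)) = -111*(-2/5) = 222/5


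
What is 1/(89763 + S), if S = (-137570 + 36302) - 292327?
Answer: -1/303832 ≈ -3.2913e-6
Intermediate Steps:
S = -393595 (S = -101268 - 292327 = -393595)
1/(89763 + S) = 1/(89763 - 393595) = 1/(-303832) = -1/303832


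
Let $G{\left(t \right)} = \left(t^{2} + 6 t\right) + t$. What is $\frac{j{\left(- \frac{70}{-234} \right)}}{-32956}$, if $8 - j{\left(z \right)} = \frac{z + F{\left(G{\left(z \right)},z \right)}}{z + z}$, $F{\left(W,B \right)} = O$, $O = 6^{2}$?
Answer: $\frac{3687}{2306920} \approx 0.0015982$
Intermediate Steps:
$G{\left(t \right)} = t^{2} + 7 t$
$O = 36$
$F{\left(W,B \right)} = 36$
$j{\left(z \right)} = 8 - \frac{36 + z}{2 z}$ ($j{\left(z \right)} = 8 - \frac{z + 36}{z + z} = 8 - \frac{36 + z}{2 z}$)
$\frac{j{\left(- \frac{70}{-234} \right)}}{-32956} = \frac{\frac{15}{2} - \frac{18}{\left(-70\right) \frac{1}{-234}}}{-32956} = \left(\frac{15}{2} - \frac{18}{\left(-70\right) \left(- \frac{1}{234}\right)}\right) \left(- \frac{1}{32956}\right) = \left(\frac{15}{2} - \frac{18}{\frac{35}{117}}\right) \left(- \frac{1}{32956}\right) = \left(\frac{15}{2} - \frac{2106}{35}\right) \left(- \frac{1}{32956}\right) = \left(- \frac{3687}{70}\right) \left(- \frac{1}{32956}\right) = \frac{3687}{2306920}$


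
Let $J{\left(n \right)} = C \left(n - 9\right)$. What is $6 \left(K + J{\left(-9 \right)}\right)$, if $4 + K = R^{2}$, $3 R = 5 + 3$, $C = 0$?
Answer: $\frac{56}{3} \approx 18.667$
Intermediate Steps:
$R = \frac{8}{3}$ ($R = \frac{5 + 3}{3} = \frac{1}{3} \cdot 8 = \frac{8}{3} \approx 2.6667$)
$K = \frac{28}{9}$ ($K = -4 + \left(\frac{8}{3}\right)^{2} = -4 + \frac{64}{9} = \frac{28}{9} \approx 3.1111$)
$J{\left(n \right)} = 0$ ($J{\left(n \right)} = 0 \left(n - 9\right) = 0 \left(-9 + n\right) = 0$)
$6 \left(K + J{\left(-9 \right)}\right) = 6 \left(\frac{28}{9} + 0\right) = 6 \cdot \frac{28}{9} = \frac{56}{3}$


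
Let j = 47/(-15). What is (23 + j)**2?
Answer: 88804/225 ≈ 394.68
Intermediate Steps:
j = -47/15 (j = 47*(-1/15) = -47/15 ≈ -3.1333)
(23 + j)**2 = (23 - 47/15)**2 = (298/15)**2 = 88804/225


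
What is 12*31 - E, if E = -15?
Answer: 387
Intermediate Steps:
12*31 - E = 12*31 - 1*(-15) = 372 + 15 = 387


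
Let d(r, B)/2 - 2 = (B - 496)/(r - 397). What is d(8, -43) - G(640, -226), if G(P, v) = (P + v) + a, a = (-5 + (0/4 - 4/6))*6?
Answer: -145186/389 ≈ -373.23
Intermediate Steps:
a = -34 (a = (-5 + (0*(¼) - 4*⅙))*6 = (-5 + (0 - ⅔))*6 = (-5 - ⅔)*6 = -17/3*6 = -34)
G(P, v) = -34 + P + v (G(P, v) = (P + v) - 34 = -34 + P + v)
d(r, B) = 4 + 2*(-496 + B)/(-397 + r) (d(r, B) = 4 + 2*((B - 496)/(r - 397)) = 4 + 2*((-496 + B)/(-397 + r)) = 4 + 2*(-496 + B)/(-397 + r))
d(8, -43) - G(640, -226) = 2*(-1290 - 43 + 2*8)/(-397 + 8) - (-34 + 640 - 226) = 2*(-1290 - 43 + 16)/(-389) - 1*380 = 2*(-1/389)*(-1317) - 380 = 2634/389 - 380 = -145186/389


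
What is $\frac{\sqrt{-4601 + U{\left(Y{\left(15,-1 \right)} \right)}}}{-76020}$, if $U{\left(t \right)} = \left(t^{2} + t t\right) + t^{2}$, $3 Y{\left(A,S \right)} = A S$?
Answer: $- \frac{i \sqrt{4526}}{76020} \approx - 0.00088497 i$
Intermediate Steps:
$Y{\left(A,S \right)} = \frac{A S}{3}$
$U{\left(t \right)} = 3 t^{2}$ ($U{\left(t \right)} = \left(t^{2} + t^{2}\right) + t^{2} = 2 t^{2} + t^{2} = 3 t^{2}$)
$\frac{\sqrt{-4601 + U{\left(Y{\left(15,-1 \right)} \right)}}}{-76020} = \frac{\sqrt{-4601 + 3 \left(\frac{1}{3} \cdot 15 \left(-1\right)\right)^{2}}}{-76020} = \sqrt{-4601 + 3 \left(-5\right)^{2}} \left(- \frac{1}{76020}\right) = \sqrt{-4601 + 3 \cdot 25} \left(- \frac{1}{76020}\right) = \sqrt{-4601 + 75} \left(- \frac{1}{76020}\right) = \sqrt{-4526} \left(- \frac{1}{76020}\right) = i \sqrt{4526} \left(- \frac{1}{76020}\right) = - \frac{i \sqrt{4526}}{76020}$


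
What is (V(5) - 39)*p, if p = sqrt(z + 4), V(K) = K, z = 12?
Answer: -136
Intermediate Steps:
p = 4 (p = sqrt(12 + 4) = sqrt(16) = 4)
(V(5) - 39)*p = (5 - 39)*4 = -34*4 = -136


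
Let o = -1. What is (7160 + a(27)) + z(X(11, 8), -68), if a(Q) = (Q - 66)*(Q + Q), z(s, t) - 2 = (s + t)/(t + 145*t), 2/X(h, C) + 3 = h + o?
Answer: 175686125/34748 ≈ 5056.0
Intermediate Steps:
X(h, C) = 2/(-4 + h) (X(h, C) = 2/(-3 + (h - 1)) = 2/(-3 + (-1 + h)) = 2/(-4 + h))
z(s, t) = 2 + (s + t)/(146*t) (z(s, t) = 2 + (s + t)/(t + 145*t) = 2 + (s + t)/((146*t)) = 2 + (s + t)*(1/(146*t)) = 2 + (s + t)/(146*t))
a(Q) = 2*Q*(-66 + Q) (a(Q) = (-66 + Q)*(2*Q) = 2*Q*(-66 + Q))
(7160 + a(27)) + z(X(11, 8), -68) = (7160 + 2*27*(-66 + 27)) + (1/146)*(2/(-4 + 11) + 293*(-68))/(-68) = (7160 + 2*27*(-39)) + (1/146)*(-1/68)*(2/7 - 19924) = (7160 - 2106) + (1/146)*(-1/68)*(2*(⅐) - 19924) = 5054 + (1/146)*(-1/68)*(2/7 - 19924) = 5054 + (1/146)*(-1/68)*(-139466/7) = 5054 + 69733/34748 = 175686125/34748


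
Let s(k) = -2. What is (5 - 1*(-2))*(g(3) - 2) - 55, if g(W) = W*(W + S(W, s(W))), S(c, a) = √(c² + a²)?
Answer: -6 + 21*√13 ≈ 69.717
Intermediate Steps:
S(c, a) = √(a² + c²)
g(W) = W*(W + √(4 + W²)) (g(W) = W*(W + √((-2)² + W²)) = W*(W + √(4 + W²)))
(5 - 1*(-2))*(g(3) - 2) - 55 = (5 - 1*(-2))*(3*(3 + √(4 + 3²)) - 2) - 55 = (5 + 2)*(3*(3 + √(4 + 9)) - 2) - 55 = 7*(3*(3 + √13) - 2) - 55 = 7*((9 + 3*√13) - 2) - 55 = 7*(7 + 3*√13) - 55 = (49 + 21*√13) - 55 = -6 + 21*√13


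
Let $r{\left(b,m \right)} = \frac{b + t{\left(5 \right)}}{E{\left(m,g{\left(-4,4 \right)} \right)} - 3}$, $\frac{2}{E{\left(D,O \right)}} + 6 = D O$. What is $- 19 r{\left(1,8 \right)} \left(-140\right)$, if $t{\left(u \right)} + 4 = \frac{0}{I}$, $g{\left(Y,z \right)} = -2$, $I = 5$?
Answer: $\frac{43890}{17} \approx 2581.8$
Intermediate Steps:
$t{\left(u \right)} = -4$ ($t{\left(u \right)} = -4 + \frac{0}{5} = -4 + 0 \cdot \frac{1}{5} = -4 + 0 = -4$)
$E{\left(D,O \right)} = \frac{2}{-6 + D O}$
$r{\left(b,m \right)} = \frac{-4 + b}{-3 + \frac{2}{-6 - 2 m}}$ ($r{\left(b,m \right)} = \frac{b - 4}{\frac{2}{-6 + m \left(-2\right)} - 3} = \frac{-4 + b}{\frac{2}{-6 - 2 m} - 3} = \frac{-4 + b}{-3 + \frac{2}{-6 - 2 m}}$)
$- 19 r{\left(1,8 \right)} \left(-140\right) = - 19 \left(- \frac{\left(-4 + 1\right) \left(3 + 8\right)}{10 + 3 \cdot 8}\right) \left(-140\right) = - 19 \left(\left(-1\right) \frac{1}{10 + 24} \left(-3\right) 11\right) \left(-140\right) = - 19 \left(\left(-1\right) \frac{1}{34} \left(-3\right) 11\right) \left(-140\right) = \left(-19\right) \frac{33}{34} \left(-140\right) = \left(- \frac{627}{34}\right) \left(-140\right) = \frac{43890}{17}$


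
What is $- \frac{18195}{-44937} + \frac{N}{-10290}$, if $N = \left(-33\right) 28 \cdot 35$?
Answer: $\frac{371993}{104853} \approx 3.5478$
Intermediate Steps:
$N = -32340$ ($N = \left(-924\right) 35 = -32340$)
$- \frac{18195}{-44937} + \frac{N}{-10290} = - \frac{18195}{-44937} - \frac{32340}{-10290} = \left(-18195\right) \left(- \frac{1}{44937}\right) - - \frac{22}{7} = \frac{6065}{14979} + \frac{22}{7} = \frac{371993}{104853}$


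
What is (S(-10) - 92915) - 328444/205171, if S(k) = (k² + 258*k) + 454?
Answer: -19479468355/205171 ≈ -94943.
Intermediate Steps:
S(k) = 454 + k² + 258*k
(S(-10) - 92915) - 328444/205171 = ((454 + (-10)² + 258*(-10)) - 92915) - 328444/205171 = ((454 + 100 - 2580) - 92915) - 328444*1/205171 = (-2026 - 92915) - 328444/205171 = -94941 - 328444/205171 = -19479468355/205171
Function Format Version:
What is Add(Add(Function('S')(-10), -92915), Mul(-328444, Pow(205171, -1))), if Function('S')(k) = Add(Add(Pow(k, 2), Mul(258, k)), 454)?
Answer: Rational(-19479468355, 205171) ≈ -94943.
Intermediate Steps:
Function('S')(k) = Add(454, Pow(k, 2), Mul(258, k))
Add(Add(Function('S')(-10), -92915), Mul(-328444, Pow(205171, -1))) = Add(Add(Add(454, Pow(-10, 2), Mul(258, -10)), -92915), Mul(-328444, Pow(205171, -1))) = Add(Add(Add(454, 100, -2580), -92915), Mul(-328444, Rational(1, 205171))) = Add(Add(-2026, -92915), Rational(-328444, 205171)) = Add(-94941, Rational(-328444, 205171)) = Rational(-19479468355, 205171)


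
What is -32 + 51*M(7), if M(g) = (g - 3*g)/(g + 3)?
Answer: -517/5 ≈ -103.40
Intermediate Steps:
M(g) = -2*g/(3 + g) (M(g) = (-2*g)/(3 + g) = -2*g/(3 + g))
-32 + 51*M(7) = -32 + 51*(-2*7/(3 + 7)) = -32 + 51*(-2*7/10) = -32 + 51*(-2*7*⅒) = -32 + 51*(-7/5) = -32 - 357/5 = -517/5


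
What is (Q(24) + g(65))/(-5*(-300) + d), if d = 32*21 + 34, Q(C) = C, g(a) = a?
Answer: 89/2206 ≈ 0.040345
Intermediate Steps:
d = 706 (d = 672 + 34 = 706)
(Q(24) + g(65))/(-5*(-300) + d) = (24 + 65)/(-5*(-300) + 706) = 89/(1500 + 706) = 89/2206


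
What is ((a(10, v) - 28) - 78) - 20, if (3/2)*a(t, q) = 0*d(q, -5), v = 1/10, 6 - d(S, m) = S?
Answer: -126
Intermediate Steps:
d(S, m) = 6 - S
v = ⅒ (v = 1*(⅒) = ⅒ ≈ 0.10000)
a(t, q) = 0 (a(t, q) = 2*(0*(6 - q))/3 = (⅔)*0 = 0)
((a(10, v) - 28) - 78) - 20 = ((0 - 28) - 78) - 20 = (-28 - 78) - 20 = -106 - 20 = -126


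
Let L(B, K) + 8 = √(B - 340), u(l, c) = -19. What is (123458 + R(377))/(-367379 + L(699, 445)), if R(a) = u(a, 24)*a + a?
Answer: -21431888032/67486603705 - 58336*√359/67486603705 ≈ -0.31759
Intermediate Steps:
L(B, K) = -8 + √(-340 + B) (L(B, K) = -8 + √(B - 340) = -8 + √(-340 + B))
R(a) = -18*a (R(a) = -19*a + a = -18*a)
(123458 + R(377))/(-367379 + L(699, 445)) = (123458 - 18*377)/(-367379 + (-8 + √(-340 + 699))) = (123458 - 6786)/(-367379 + (-8 + √359)) = 116672/(-367387 + √359)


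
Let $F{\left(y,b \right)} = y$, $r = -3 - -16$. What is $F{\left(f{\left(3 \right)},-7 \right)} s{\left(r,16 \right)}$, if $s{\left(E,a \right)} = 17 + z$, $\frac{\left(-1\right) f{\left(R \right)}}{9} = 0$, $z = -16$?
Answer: $0$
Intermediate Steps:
$f{\left(R \right)} = 0$ ($f{\left(R \right)} = \left(-9\right) 0 = 0$)
$r = 13$ ($r = -3 + 16 = 13$)
$s{\left(E,a \right)} = 1$ ($s{\left(E,a \right)} = 17 - 16 = 1$)
$F{\left(f{\left(3 \right)},-7 \right)} s{\left(r,16 \right)} = 0 \cdot 1 = 0$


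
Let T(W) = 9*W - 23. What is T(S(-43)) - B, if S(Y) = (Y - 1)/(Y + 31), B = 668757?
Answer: -668747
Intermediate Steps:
S(Y) = (-1 + Y)/(31 + Y)
T(W) = -23 + 9*W
T(S(-43)) - B = (-23 + 9*((-1 - 43)/(31 - 43))) - 1*668757 = (-23 + 9*(-44/(-12))) - 668757 = (-23 + 9*(-1/12*(-44))) - 668757 = (-23 + 9*(11/3)) - 668757 = (-23 + 33) - 668757 = 10 - 668757 = -668747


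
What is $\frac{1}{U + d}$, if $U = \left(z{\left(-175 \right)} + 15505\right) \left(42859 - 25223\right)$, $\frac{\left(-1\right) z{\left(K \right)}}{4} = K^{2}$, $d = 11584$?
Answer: $- \frac{1}{1886952236} \approx -5.2995 \cdot 10^{-10}$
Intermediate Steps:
$z{\left(K \right)} = - 4 K^{2}$
$U = -1886963820$ ($U = \left(- 4 \left(-175\right)^{2} + 15505\right) \left(42859 - 25223\right) = \left(\left(-4\right) 30625 + 15505\right) 17636 = \left(-122500 + 15505\right) 17636 = \left(-106995\right) 17636 = -1886963820$)
$\frac{1}{U + d} = \frac{1}{-1886963820 + 11584} = \frac{1}{-1886952236} = - \frac{1}{1886952236}$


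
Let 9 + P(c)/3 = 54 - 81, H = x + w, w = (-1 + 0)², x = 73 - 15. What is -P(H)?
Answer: 108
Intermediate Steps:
x = 58
w = 1 (w = (-1)² = 1)
H = 59 (H = 58 + 1 = 59)
P(c) = -108 (P(c) = -27 + 3*(54 - 81) = -27 + 3*(-27) = -27 - 81 = -108)
-P(H) = -1*(-108) = 108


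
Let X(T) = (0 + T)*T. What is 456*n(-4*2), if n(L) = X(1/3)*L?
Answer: -1216/3 ≈ -405.33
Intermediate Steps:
X(T) = T² (X(T) = T*T = T²)
n(L) = L/9 (n(L) = (1/3)²*L = (1*(⅓))²*L = (⅓)²*L = L/9)
456*n(-4*2) = 456*((-4*2)/9) = 456*((⅑)*(-8)) = 456*(-8/9) = -1216/3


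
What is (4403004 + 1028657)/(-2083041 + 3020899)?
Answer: 5431661/937858 ≈ 5.7916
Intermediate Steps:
(4403004 + 1028657)/(-2083041 + 3020899) = 5431661/937858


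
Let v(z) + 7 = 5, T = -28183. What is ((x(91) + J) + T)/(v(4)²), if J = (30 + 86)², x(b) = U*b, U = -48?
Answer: -19095/4 ≈ -4773.8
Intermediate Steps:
x(b) = -48*b
v(z) = -2 (v(z) = -7 + 5 = -2)
J = 13456 (J = 116² = 13456)
((x(91) + J) + T)/(v(4)²) = ((-48*91 + 13456) - 28183)/((-2)²) = ((-4368 + 13456) - 28183)/4 = (9088 - 28183)*(¼) = -19095*¼ = -19095/4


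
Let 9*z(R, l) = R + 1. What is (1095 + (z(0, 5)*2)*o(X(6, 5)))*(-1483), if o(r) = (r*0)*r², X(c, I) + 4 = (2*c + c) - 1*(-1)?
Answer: -1623885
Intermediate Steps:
z(R, l) = ⅑ + R/9 (z(R, l) = (R + 1)/9 = (1 + R)/9 = ⅑ + R/9)
X(c, I) = -3 + 3*c (X(c, I) = -4 + ((2*c + c) - 1*(-1)) = -4 + (3*c + 1) = -4 + (1 + 3*c) = -3 + 3*c)
o(r) = 0 (o(r) = 0*r² = 0)
(1095 + (z(0, 5)*2)*o(X(6, 5)))*(-1483) = (1095 + ((⅑ + (⅑)*0)*2)*0)*(-1483) = (1095 + ((⅑ + 0)*2)*0)*(-1483) = (1095 + ((⅑)*2)*0)*(-1483) = (1095 + (2/9)*0)*(-1483) = (1095 + 0)*(-1483) = 1095*(-1483) = -1623885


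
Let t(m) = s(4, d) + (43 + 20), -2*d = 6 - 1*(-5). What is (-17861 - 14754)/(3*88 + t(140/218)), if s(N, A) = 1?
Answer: -32615/328 ≈ -99.436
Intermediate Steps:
d = -11/2 (d = -(6 - 1*(-5))/2 = -(6 + 5)/2 = -½*11 = -11/2 ≈ -5.5000)
t(m) = 64 (t(m) = 1 + (43 + 20) = 1 + 63 = 64)
(-17861 - 14754)/(3*88 + t(140/218)) = (-17861 - 14754)/(3*88 + 64) = -32615/(264 + 64) = -32615/328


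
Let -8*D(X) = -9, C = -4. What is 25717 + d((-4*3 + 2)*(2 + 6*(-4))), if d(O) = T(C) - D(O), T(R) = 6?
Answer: 205775/8 ≈ 25722.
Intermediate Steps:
D(X) = 9/8 (D(X) = -⅛*(-9) = 9/8)
d(O) = 39/8 (d(O) = 6 - 1*9/8 = 6 - 9/8 = 39/8)
25717 + d((-4*3 + 2)*(2 + 6*(-4))) = 25717 + 39/8 = 205775/8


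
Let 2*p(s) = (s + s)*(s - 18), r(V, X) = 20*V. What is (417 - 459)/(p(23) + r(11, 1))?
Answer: -42/335 ≈ -0.12537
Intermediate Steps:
p(s) = s*(-18 + s) (p(s) = ((s + s)*(s - 18))/2 = ((2*s)*(-18 + s))/2 = (2*s*(-18 + s))/2 = s*(-18 + s))
(417 - 459)/(p(23) + r(11, 1)) = (417 - 459)/(23*(-18 + 23) + 20*11) = -42/(23*5 + 220) = -42/(115 + 220) = -42/335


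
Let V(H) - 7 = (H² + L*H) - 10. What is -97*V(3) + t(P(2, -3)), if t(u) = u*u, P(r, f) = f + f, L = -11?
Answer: 2655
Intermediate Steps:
P(r, f) = 2*f
V(H) = -3 + H² - 11*H (V(H) = 7 + ((H² - 11*H) - 10) = 7 + (-10 + H² - 11*H) = -3 + H² - 11*H)
t(u) = u²
-97*V(3) + t(P(2, -3)) = -97*(-3 + 3² - 11*3) + (2*(-3))² = -97*(-3 + 9 - 33) + (-6)² = -97*(-27) + 36 = 2619 + 36 = 2655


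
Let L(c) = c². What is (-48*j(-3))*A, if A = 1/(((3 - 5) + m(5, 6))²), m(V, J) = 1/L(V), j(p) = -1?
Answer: 30000/2401 ≈ 12.495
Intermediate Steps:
m(V, J) = V⁻² (m(V, J) = 1/(V²) = V⁻²)
A = 625/2401 (A = 1/(((3 - 5) + 5⁻²)²) = 1/((-2 + 1/25)²) = 1/((-49/25)²) = 1/(2401/625) = 625/2401 ≈ 0.26031)
(-48*j(-3))*A = -48*(-1)*(625/2401) = 48*(625/2401) = 30000/2401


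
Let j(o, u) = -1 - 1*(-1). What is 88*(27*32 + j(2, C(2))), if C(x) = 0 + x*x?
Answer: 76032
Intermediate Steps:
C(x) = x² (C(x) = 0 + x² = x²)
j(o, u) = 0 (j(o, u) = -1 + 1 = 0)
88*(27*32 + j(2, C(2))) = 88*(27*32 + 0) = 88*(864 + 0) = 88*864 = 76032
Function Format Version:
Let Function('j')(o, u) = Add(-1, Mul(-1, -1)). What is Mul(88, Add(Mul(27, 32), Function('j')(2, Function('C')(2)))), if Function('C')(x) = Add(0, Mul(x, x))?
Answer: 76032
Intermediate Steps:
Function('C')(x) = Pow(x, 2) (Function('C')(x) = Add(0, Pow(x, 2)) = Pow(x, 2))
Function('j')(o, u) = 0 (Function('j')(o, u) = Add(-1, 1) = 0)
Mul(88, Add(Mul(27, 32), Function('j')(2, Function('C')(2)))) = Mul(88, Add(Mul(27, 32), 0)) = Mul(88, Add(864, 0)) = Mul(88, 864) = 76032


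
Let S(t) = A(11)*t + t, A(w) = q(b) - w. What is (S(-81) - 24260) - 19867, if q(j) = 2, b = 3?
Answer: -43479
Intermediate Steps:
A(w) = 2 - w
S(t) = -8*t (S(t) = (2 - 1*11)*t + t = (2 - 11)*t + t = -9*t + t = -8*t)
(S(-81) - 24260) - 19867 = (-8*(-81) - 24260) - 19867 = (648 - 24260) - 19867 = -23612 - 19867 = -43479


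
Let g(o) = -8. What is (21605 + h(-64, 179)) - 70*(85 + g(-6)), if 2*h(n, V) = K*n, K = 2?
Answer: 16151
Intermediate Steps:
h(n, V) = n (h(n, V) = (2*n)/2 = n)
(21605 + h(-64, 179)) - 70*(85 + g(-6)) = (21605 - 64) - 70*(85 - 8) = 21541 - 70*77 = 21541 - 5390 = 16151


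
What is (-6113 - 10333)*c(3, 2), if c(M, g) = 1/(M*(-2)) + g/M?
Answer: -8223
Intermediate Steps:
c(M, g) = -1/(2*M) + g/M (c(M, g) = -½/M + g/M = -1/(2*M) + g/M)
(-6113 - 10333)*c(3, 2) = (-6113 - 10333)*((-½ + 2)/3) = -5482*3/2 = -16446*½ = -8223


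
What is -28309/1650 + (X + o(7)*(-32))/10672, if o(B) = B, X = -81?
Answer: -151308449/8804400 ≈ -17.186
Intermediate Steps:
-28309/1650 + (X + o(7)*(-32))/10672 = -28309/1650 + (-81 + 7*(-32))/10672 = -28309*1/1650 + (-81 - 224)*(1/10672) = -28309/1650 - 305*1/10672 = -28309/1650 - 305/10672 = -151308449/8804400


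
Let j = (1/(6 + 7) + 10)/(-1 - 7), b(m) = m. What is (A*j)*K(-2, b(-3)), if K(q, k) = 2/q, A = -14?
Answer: -917/52 ≈ -17.635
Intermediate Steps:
j = -131/104 (j = (1/13 + 10)/(-8) = (1/13 + 10)*(-⅛) = (131/13)*(-⅛) = -131/104 ≈ -1.2596)
(A*j)*K(-2, b(-3)) = (-14*(-131/104))*(2/(-2)) = 917*(2*(-½))/52 = (917/52)*(-1) = -917/52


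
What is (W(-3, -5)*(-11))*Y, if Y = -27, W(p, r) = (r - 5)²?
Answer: 29700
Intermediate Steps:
W(p, r) = (-5 + r)²
(W(-3, -5)*(-11))*Y = ((-5 - 5)²*(-11))*(-27) = ((-10)²*(-11))*(-27) = (100*(-11))*(-27) = -1100*(-27) = 29700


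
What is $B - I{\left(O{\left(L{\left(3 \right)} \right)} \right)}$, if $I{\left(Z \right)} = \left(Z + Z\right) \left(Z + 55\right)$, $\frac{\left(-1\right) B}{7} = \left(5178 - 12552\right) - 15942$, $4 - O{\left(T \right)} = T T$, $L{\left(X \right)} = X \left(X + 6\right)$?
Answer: $-808288$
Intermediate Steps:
$L{\left(X \right)} = X \left(6 + X\right)$
$O{\left(T \right)} = 4 - T^{2}$ ($O{\left(T \right)} = 4 - T T = 4 - T^{2}$)
$B = 163212$ ($B = - 7 \left(\left(5178 - 12552\right) - 15942\right) = - 7 \left(-7374 - 15942\right) = \left(-7\right) \left(-23316\right) = 163212$)
$I{\left(Z \right)} = 2 Z \left(55 + Z\right)$
$B - I{\left(O{\left(L{\left(3 \right)} \right)} \right)} = 163212 - 2 \left(4 - \left(3 \left(6 + 3\right)\right)^{2}\right) \left(55 + \left(4 - \left(3 \left(6 + 3\right)\right)^{2}\right)\right) = 163212 - 2 \left(4 - \left(3 \cdot 9\right)^{2}\right) \left(55 + \left(4 - \left(3 \cdot 9\right)^{2}\right)\right) = 163212 - 2 \left(4 - 27^{2}\right) \left(55 + \left(4 - 27^{2}\right)\right) = 163212 - 2 \left(4 - 729\right) \left(55 + \left(4 - 729\right)\right) = 163212 - 2 \left(-725\right) \left(55 - 725\right) = 163212 - 2 \left(-725\right) \left(-670\right) = 163212 - 971500 = -808288$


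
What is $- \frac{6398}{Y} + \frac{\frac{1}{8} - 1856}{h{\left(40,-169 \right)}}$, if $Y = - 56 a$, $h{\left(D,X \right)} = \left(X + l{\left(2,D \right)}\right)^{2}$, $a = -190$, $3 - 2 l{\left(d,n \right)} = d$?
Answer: $- \frac{57542893}{86312440} \approx -0.66668$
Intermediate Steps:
$l{\left(d,n \right)} = \frac{3}{2} - \frac{d}{2}$
$h{\left(D,X \right)} = \left(\frac{1}{2} + X\right)^{2}$ ($h{\left(D,X \right)} = \left(X + \left(\frac{3}{2} - 1\right)\right)^{2} = \left(X + \frac{1}{2}\right)^{2} = \left(\frac{1}{2} + X\right)^{2}$)
$Y = 10640$ ($Y = \left(-56\right) \left(-190\right) = 10640$)
$- \frac{6398}{Y} + \frac{\frac{1}{8} - 1856}{h{\left(40,-169 \right)}} = - \frac{6398}{10640} + \frac{\frac{1}{8} - 1856}{\frac{1}{4} \left(1 + 2 \left(-169\right)\right)^{2}} = \left(-6398\right) \frac{1}{10640} + \frac{\frac{1}{8} - 1856}{\frac{1}{4} \left(1 - 338\right)^{2}} = - \frac{457}{760} - \frac{14847}{8 \frac{\left(-337\right)^{2}}{4}} = - \frac{457}{760} - \frac{14847}{8 \cdot \frac{1}{4} \cdot 113569} = - \frac{457}{760} - \frac{14847}{8 \cdot \frac{113569}{4}} = - \frac{457}{760} - \frac{14847}{227138} = - \frac{57542893}{86312440}$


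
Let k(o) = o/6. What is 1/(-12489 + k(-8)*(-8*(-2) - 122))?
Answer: -3/37043 ≈ -8.0987e-5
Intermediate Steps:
k(o) = o/6 (k(o) = o*(⅙) = o/6)
1/(-12489 + k(-8)*(-8*(-2) - 122)) = 1/(-12489 + ((⅙)*(-8))*(-8*(-2) - 122)) = 1/(-12489 - 4*(16 - 122)/3) = 1/(-12489 - 4/3*(-106)) = 1/(-12489 + 424/3) = 1/(-37043/3) = -3/37043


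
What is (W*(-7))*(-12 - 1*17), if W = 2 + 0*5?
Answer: 406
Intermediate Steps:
W = 2 (W = 2 + 0 = 2)
(W*(-7))*(-12 - 1*17) = (2*(-7))*(-12 - 1*17) = -14*(-12 - 17) = -14*(-29) = 406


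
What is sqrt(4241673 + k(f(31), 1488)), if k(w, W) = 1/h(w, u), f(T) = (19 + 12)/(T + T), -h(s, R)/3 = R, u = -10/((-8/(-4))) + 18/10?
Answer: sqrt(610800927)/12 ≈ 2059.5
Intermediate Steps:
u = -16/5 (u = -10/((-8*(-1/4))) + 18*(1/10) = -10/2 + 9/5 = -10*1/2 + 9/5 = -5 + 9/5 = -16/5 ≈ -3.2000)
h(s, R) = -3*R
f(T) = 31/(2*T) (f(T) = 31/((2*T)) = 31*(1/(2*T)) = 31/(2*T))
k(w, W) = 5/48 (k(w, W) = 1/(-3*(-16/5)) = 1/(48/5) = 5/48)
sqrt(4241673 + k(f(31), 1488)) = sqrt(4241673 + 5/48) = sqrt(203600309/48) = sqrt(610800927)/12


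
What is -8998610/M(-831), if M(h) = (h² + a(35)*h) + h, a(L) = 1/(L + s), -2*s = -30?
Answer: -449930500/34485669 ≈ -13.047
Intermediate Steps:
s = 15 (s = -½*(-30) = 15)
a(L) = 1/(15 + L) (a(L) = 1/(L + 15) = 1/(15 + L))
M(h) = h² + 51*h/50 (M(h) = (h² + h/(15 + 35)) + h = (h² + h/50) + h = h² + 51*h/50)
-8998610/M(-831) = -8998610*(-50/(831*(51 + 50*(-831)))) = -8998610*(-50/(831*(51 - 41550))) = -8998610/((1/50)*(-831)*(-41499)) = -8998610/34485669/50 = -8998610*50/34485669 = -449930500/34485669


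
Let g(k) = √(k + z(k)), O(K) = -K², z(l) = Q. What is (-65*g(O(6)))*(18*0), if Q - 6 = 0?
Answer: 0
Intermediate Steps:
Q = 6 (Q = 6 + 0 = 6)
z(l) = 6
g(k) = √(6 + k) (g(k) = √(k + 6) = √(6 + k))
(-65*g(O(6)))*(18*0) = (-65*√(6 - 1*6²))*(18*0) = -65*√(6 - 1*36)*0 = -65*√(6 - 36)*0 = -65*I*√30*0 = 0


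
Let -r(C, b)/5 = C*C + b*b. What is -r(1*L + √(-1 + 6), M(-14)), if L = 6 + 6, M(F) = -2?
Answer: 765 + 120*√5 ≈ 1033.3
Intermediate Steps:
L = 12
r(C, b) = -5*C² - 5*b² (r(C, b) = -5*(C*C + b*b) = -5*(C² + b²) = -5*C² - 5*b²)
-r(1*L + √(-1 + 6), M(-14)) = -(-5*(1*12 + √(-1 + 6))² - 5*(-2)²) = -(-5*(12 + √5)² - 5*4) = -(-5*(12 + √5)² - 20) = -(-20 - 5*(12 + √5)²) = 20 + 5*(12 + √5)²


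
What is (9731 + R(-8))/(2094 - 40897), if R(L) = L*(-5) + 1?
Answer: -9772/38803 ≈ -0.25184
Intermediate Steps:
R(L) = 1 - 5*L (R(L) = -5*L + 1 = 1 - 5*L)
(9731 + R(-8))/(2094 - 40897) = (9731 + (1 - 5*(-8)))/(2094 - 40897) = (9731 + (1 + 40))/(-38803) = (9731 + 41)*(-1/38803) = 9772*(-1/38803) = -9772/38803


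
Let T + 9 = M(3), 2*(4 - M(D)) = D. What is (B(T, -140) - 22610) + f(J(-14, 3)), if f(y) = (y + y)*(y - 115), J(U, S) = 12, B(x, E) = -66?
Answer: -25148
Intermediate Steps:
M(D) = 4 - D/2
T = -13/2 (T = -9 + (4 - ½*3) = -9 + (4 - 3/2) = -9 + 5/2 = -13/2 ≈ -6.5000)
f(y) = 2*y*(-115 + y) (f(y) = (2*y)*(-115 + y) = 2*y*(-115 + y))
(B(T, -140) - 22610) + f(J(-14, 3)) = (-66 - 22610) + 2*12*(-115 + 12) = -22676 + 2*12*(-103) = -22676 - 2472 = -25148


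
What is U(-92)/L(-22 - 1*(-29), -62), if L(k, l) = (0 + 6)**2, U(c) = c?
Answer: -23/9 ≈ -2.5556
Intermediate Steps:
L(k, l) = 36 (L(k, l) = 6**2 = 36)
U(-92)/L(-22 - 1*(-29), -62) = -92/36 = -92*1/36 = -23/9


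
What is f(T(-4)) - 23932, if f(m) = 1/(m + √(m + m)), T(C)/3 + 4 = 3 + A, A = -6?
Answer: -550437/23 - I*√42/483 ≈ -23932.0 - 0.013418*I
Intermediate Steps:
T(C) = -21 (T(C) = -12 + 3*(3 - 6) = -12 + 3*(-3) = -12 - 9 = -21)
f(m) = 1/(m + √2*√m) (f(m) = 1/(m + √(2*m)) = 1/(m + √2*√m))
f(T(-4)) - 23932 = 1/(-21 + √2*√(-21)) - 23932 = 1/(-21 + √2*(I*√21)) - 23932 = 1/(-21 + I*√42) - 23932 = -23932 + 1/(-21 + I*√42)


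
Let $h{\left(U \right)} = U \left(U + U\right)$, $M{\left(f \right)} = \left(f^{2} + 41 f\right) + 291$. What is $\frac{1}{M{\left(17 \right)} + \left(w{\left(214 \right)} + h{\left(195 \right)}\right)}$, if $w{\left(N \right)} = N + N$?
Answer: $\frac{1}{77755} \approx 1.2861 \cdot 10^{-5}$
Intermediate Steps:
$w{\left(N \right)} = 2 N$
$M{\left(f \right)} = 291 + f^{2} + 41 f$
$h{\left(U \right)} = 2 U^{2}$ ($h{\left(U \right)} = U 2 U = 2 U^{2}$)
$\frac{1}{M{\left(17 \right)} + \left(w{\left(214 \right)} + h{\left(195 \right)}\right)} = \frac{1}{\left(291 + 17^{2} + 41 \cdot 17\right) + \left(2 \cdot 214 + 2 \cdot 195^{2}\right)} = \frac{1}{\left(291 + 289 + 697\right) + \left(428 + 2 \cdot 38025\right)} = \frac{1}{1277 + \left(428 + 76050\right)} = \frac{1}{1277 + 76478} = \frac{1}{77755}$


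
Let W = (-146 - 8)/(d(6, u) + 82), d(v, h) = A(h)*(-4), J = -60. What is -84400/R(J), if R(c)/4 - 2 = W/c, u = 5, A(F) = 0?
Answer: -51906000/4997 ≈ -10387.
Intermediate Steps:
d(v, h) = 0 (d(v, h) = 0*(-4) = 0)
W = -77/41 (W = (-146 - 8)/(0 + 82) = -154/82 = -154*1/82 = -77/41 ≈ -1.8780)
R(c) = 8 - 308/(41*c) (R(c) = 8 + 4*(-77/(41*c)) = 8 - 308/(41*c))
-84400/R(J) = -84400/(8 - 308/41/(-60)) = -84400/(8 - 308/41*(-1/60)) = -84400/(8 + 77/615) = -84400/4997/615 = -84400*615/4997 = -51906000/4997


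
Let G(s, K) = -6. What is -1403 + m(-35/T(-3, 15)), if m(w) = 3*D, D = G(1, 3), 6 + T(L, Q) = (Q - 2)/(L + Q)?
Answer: -1421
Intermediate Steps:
T(L, Q) = -6 + (-2 + Q)/(L + Q) (T(L, Q) = -6 + (Q - 2)/(L + Q) = -6 + (-2 + Q)/(L + Q))
D = -6
m(w) = -18 (m(w) = 3*(-6) = -18)
-1403 + m(-35/T(-3, 15)) = -1403 - 18 = -1421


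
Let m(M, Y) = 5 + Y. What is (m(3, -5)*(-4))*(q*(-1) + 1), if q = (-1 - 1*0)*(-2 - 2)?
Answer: 0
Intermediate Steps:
q = 4 (q = (-1 + 0)*(-4) = -1*(-4) = 4)
(m(3, -5)*(-4))*(q*(-1) + 1) = ((5 - 5)*(-4))*(4*(-1) + 1) = (0*(-4))*(-4 + 1) = 0*(-3) = 0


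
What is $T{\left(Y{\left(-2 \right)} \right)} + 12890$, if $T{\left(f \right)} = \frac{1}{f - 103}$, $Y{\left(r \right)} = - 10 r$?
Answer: $\frac{1069869}{83} \approx 12890.0$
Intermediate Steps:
$T{\left(f \right)} = \frac{1}{-103 + f}$
$T{\left(Y{\left(-2 \right)} \right)} + 12890 = \frac{1}{-103 - -20} + 12890 = \frac{1}{-103 + 20} + 12890 = \frac{1}{-83} + 12890 = - \frac{1}{83} + 12890 = \frac{1069869}{83}$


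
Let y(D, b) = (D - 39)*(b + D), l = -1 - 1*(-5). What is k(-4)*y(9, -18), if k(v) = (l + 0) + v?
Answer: 0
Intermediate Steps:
l = 4 (l = -1 + 5 = 4)
k(v) = 4 + v (k(v) = (4 + 0) + v = 4 + v)
y(D, b) = (-39 + D)*(D + b)
k(-4)*y(9, -18) = (4 - 4)*(9² - 39*9 - 39*(-18) + 9*(-18)) = 0*(81 - 351 + 702 - 162) = 0*270 = 0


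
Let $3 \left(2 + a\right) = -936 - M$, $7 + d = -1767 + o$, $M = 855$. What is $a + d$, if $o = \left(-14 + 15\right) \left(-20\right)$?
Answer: $-2393$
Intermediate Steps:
$o = -20$ ($o = 1 \left(-20\right) = -20$)
$d = -1794$ ($d = -7 - 1787 = -1794$)
$a = -599$ ($a = -2 + \frac{-936 - 855}{3} = -2 + \frac{1}{3} \left(-1791\right) = -2 - 597 = -599$)
$a + d = -599 - 1794 = -2393$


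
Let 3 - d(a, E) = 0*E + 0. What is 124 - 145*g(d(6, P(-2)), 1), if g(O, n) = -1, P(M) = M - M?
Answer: 269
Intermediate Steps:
P(M) = 0
d(a, E) = 3 (d(a, E) = 3 - (0*E + 0) = 3 - (0 + 0) = 3 - 1*0 = 3 + 0 = 3)
124 - 145*g(d(6, P(-2)), 1) = 124 - 145*(-1) = 124 + 145 = 269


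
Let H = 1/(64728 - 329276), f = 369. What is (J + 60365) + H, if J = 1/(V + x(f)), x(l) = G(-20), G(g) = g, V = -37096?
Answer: 37045108467541/613685223 ≈ 60365.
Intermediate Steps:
x(l) = -20
H = -1/264548 (H = 1/(-264548) = -1/264548 ≈ -3.7800e-6)
J = -1/37116 (J = 1/(-37096 - 20) = 1/(-37116) = -1/37116 ≈ -2.6943e-5)
(J + 60365) + H = (-1/37116 + 60365) - 1/264548 = 2240507339/37116 - 1/264548 = 37045108467541/613685223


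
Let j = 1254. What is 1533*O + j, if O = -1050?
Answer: -1608396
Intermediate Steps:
1533*O + j = 1533*(-1050) + 1254 = -1609650 + 1254 = -1608396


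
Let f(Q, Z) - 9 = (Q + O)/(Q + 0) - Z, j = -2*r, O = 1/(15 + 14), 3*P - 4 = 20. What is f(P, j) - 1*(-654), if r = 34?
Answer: 169825/232 ≈ 732.00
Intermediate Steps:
P = 8 (P = 4/3 + (1/3)*20 = 4/3 + 20/3 = 8)
O = 1/29 ≈ 0.034483
j = -68 (j = -2*34 = -68)
f(Q, Z) = 9 - Z + (1/29 + Q)/Q (f(Q, Z) = 9 + ((Q + 1/29)/(Q + 0) - Z) = 9 + ((1/29 + Q)/Q - Z) = 9 + (-Z + (1/29 + Q)/Q) = 9 - Z + (1/29 + Q)/Q)
f(P, j) - 1*(-654) = (10 - 1*(-68) + (1/29)/8) - 1*(-654) = (10 + 68 + (1/29)*(1/8)) + 654 = (10 + 68 + 1/232) + 654 = 18097/232 + 654 = 169825/232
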